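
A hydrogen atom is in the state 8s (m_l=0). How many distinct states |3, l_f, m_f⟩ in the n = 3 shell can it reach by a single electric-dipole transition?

3

E1 requires Δl = ±1, so l_f ∈ {-1, 1}; with 0 ≤ l_f ≤ n_f−1 = 2, the allowed l_f values are {1}.
For l_f = 1: m_f ∈ {m_i−1, m_i, m_i+1} ∩ [−1, 1] = {-1, 0, 1} → 3 states.
Total: 3.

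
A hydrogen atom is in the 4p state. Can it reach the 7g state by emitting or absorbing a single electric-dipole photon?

Δl = 4 − 1 = +3; the E1 rule Δl = ±1 is ✗.
The transition is electric-dipole forbidden.

forbidden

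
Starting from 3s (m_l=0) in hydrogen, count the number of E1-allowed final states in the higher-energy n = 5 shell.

3

E1 requires Δl = ±1, so l_f ∈ {-1, 1}; with 0 ≤ l_f ≤ n_f−1 = 4, the allowed l_f values are {1}.
For l_f = 1: m_f ∈ {m_i−1, m_i, m_i+1} ∩ [−1, 1] = {-1, 0, 1} → 3 states.
Total: 3.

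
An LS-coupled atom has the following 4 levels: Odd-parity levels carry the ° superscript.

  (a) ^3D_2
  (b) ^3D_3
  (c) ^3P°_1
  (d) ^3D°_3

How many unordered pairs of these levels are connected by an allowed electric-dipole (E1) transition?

(a)–(b): forbidden (parity).
(a)–(c): allowed.
(a)–(d): allowed.
(b)–(c): forbidden (ΔJ).
(b)–(d): allowed.
(c)–(d): forbidden (parity, ΔJ).
Allowed pairs: 3 of 6.

3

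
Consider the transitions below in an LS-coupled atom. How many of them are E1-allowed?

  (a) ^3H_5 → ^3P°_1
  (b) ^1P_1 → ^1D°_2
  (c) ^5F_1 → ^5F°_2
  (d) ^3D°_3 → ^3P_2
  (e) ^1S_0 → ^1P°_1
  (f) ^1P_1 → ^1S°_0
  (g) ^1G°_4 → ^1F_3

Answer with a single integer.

(a) forbidden (ΔL, ΔJ fail)
(b) allowed
(c) allowed
(d) allowed
(e) allowed
(f) allowed
(g) allowed
Total allowed: 6 of 7.

6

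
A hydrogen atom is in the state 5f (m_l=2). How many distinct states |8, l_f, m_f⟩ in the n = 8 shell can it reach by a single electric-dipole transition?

5

E1 requires Δl = ±1, so l_f ∈ {2, 4}; with 0 ≤ l_f ≤ n_f−1 = 7, the allowed l_f values are {2, 4}.
For l_f = 2: m_f ∈ {m_i−1, m_i, m_i+1} ∩ [−2, 2] = {1, 2} → 2 states.
For l_f = 4: m_f ∈ {m_i−1, m_i, m_i+1} ∩ [−4, 4] = {1, 2, 3} → 3 states.
Total: 5.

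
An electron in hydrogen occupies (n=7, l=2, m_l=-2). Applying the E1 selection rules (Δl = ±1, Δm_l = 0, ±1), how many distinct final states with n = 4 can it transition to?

4

E1 requires Δl = ±1, so l_f ∈ {1, 3}; with 0 ≤ l_f ≤ n_f−1 = 3, the allowed l_f values are {1, 3}.
For l_f = 1: m_f ∈ {m_i−1, m_i, m_i+1} ∩ [−1, 1] = {-1} → 1 state.
For l_f = 3: m_f ∈ {m_i−1, m_i, m_i+1} ∩ [−3, 3] = {-3, -2, -1} → 3 states.
Total: 4.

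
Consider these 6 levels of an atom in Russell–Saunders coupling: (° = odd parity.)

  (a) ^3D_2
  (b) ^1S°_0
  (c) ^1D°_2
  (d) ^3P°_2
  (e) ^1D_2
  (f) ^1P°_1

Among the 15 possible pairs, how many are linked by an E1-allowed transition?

3

(a)–(b): forbidden (ΔS, ΔL, ΔJ).
(a)–(c): forbidden (ΔS).
(a)–(d): allowed.
(a)–(e): forbidden (parity, ΔS).
(a)–(f): forbidden (ΔS).
(b)–(c): forbidden (parity, ΔL, ΔJ).
(b)–(d): forbidden (parity, ΔS, ΔJ).
(b)–(e): forbidden (ΔL, ΔJ).
(b)–(f): forbidden (parity).
(c)–(d): forbidden (parity, ΔS).
(c)–(e): allowed.
(c)–(f): forbidden (parity).
(d)–(e): forbidden (ΔS).
(d)–(f): forbidden (parity, ΔS).
(e)–(f): allowed.
Allowed pairs: 3 of 15.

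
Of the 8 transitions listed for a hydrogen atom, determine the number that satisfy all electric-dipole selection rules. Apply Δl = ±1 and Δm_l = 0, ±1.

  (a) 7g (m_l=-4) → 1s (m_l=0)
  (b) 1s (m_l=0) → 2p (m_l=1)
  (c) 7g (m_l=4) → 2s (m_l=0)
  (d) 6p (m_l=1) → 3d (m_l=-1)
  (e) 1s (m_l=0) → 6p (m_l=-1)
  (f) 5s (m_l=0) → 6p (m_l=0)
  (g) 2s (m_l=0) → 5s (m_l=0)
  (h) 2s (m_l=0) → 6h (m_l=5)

(a) forbidden — Δl = -4 (E1 requires Δl = ±1); Δm_l = +4 (E1 requires Δm_l = 0, ±1)
(b) allowed
(c) forbidden — Δl = -4 (E1 requires Δl = ±1); Δm_l = -4 (E1 requires Δm_l = 0, ±1)
(d) forbidden — Δm_l = -2 (E1 requires Δm_l = 0, ±1)
(e) allowed
(f) allowed
(g) forbidden — Δl = +0 (E1 requires Δl = ±1)
(h) forbidden — Δl = +5 (E1 requires Δl = ±1); Δm_l = +5 (E1 requires Δm_l = 0, ±1)
Total allowed: 3 of 8.

3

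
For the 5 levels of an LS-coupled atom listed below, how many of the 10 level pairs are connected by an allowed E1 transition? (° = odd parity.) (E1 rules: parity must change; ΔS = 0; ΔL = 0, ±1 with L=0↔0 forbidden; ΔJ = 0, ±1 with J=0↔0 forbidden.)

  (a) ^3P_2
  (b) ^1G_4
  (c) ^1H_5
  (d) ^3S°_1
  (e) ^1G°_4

(a)–(b): forbidden (parity, ΔS, ΔL, ΔJ).
(a)–(c): forbidden (parity, ΔS, ΔL, ΔJ).
(a)–(d): allowed.
(a)–(e): forbidden (ΔS, ΔL, ΔJ).
(b)–(c): forbidden (parity).
(b)–(d): forbidden (ΔS, ΔL, ΔJ).
(b)–(e): allowed.
(c)–(d): forbidden (ΔS, ΔL, ΔJ).
(c)–(e): allowed.
(d)–(e): forbidden (parity, ΔS, ΔL, ΔJ).
Allowed pairs: 3 of 10.

3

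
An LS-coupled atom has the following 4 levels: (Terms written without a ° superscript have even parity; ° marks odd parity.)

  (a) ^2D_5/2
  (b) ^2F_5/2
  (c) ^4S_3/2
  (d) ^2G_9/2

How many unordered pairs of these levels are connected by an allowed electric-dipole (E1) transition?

(a)–(b): forbidden (parity).
(a)–(c): forbidden (parity, ΔS, ΔL).
(a)–(d): forbidden (parity, ΔL, ΔJ).
(b)–(c): forbidden (parity, ΔS, ΔL).
(b)–(d): forbidden (parity, ΔJ).
(c)–(d): forbidden (parity, ΔS, ΔL, ΔJ).
Allowed pairs: 0 of 6.

0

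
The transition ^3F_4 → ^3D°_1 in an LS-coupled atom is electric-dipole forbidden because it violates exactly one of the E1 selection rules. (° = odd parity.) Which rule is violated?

Reading off the term symbols: S 1→1, L 3→2, J 4→1, parity even→odd.
Parity must change: even → odd — ✓.
ΔS = 0: S: 1 → 1 — ✓.
ΔL = 0, ±1 (not L=0↔0): L: 3 → 2, ΔL = -1 — ✓.
ΔJ = 0, ±1 (not J=0↔0): J: 4 → 1, ΔJ = -3 — ✗.

the ΔJ = 0, ±1 rule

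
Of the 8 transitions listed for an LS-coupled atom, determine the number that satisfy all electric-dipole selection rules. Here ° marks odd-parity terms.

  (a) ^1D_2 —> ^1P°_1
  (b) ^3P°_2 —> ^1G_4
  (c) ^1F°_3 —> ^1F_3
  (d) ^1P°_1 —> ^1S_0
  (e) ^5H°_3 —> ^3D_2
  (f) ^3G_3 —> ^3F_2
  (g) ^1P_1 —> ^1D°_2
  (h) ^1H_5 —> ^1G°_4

(a) allowed
(b) forbidden (ΔS, ΔL, ΔJ fail)
(c) allowed
(d) allowed
(e) forbidden (ΔS, ΔL fail)
(f) forbidden (parity fails)
(g) allowed
(h) allowed
Total allowed: 5 of 8.

5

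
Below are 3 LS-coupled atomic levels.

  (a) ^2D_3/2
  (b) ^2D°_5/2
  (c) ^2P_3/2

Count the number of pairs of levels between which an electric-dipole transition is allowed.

(a)–(b): allowed.
(a)–(c): forbidden (parity).
(b)–(c): allowed.
Allowed pairs: 2 of 3.

2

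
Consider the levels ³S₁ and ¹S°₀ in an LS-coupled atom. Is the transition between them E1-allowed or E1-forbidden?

Initial level: S=1, L=0, J=1, parity even. Final level: S=0, L=0, J=0, parity odd.
ΔS = 0: S: 1 → 0 — fails.
ΔJ = 0, ±1 (not J=0↔0): J: 1 → 0, ΔJ = -1 — passes.
Parity must change: even → odd — passes.
ΔL = 0, ±1 (not L=0↔0): L: 0 → 0, ΔL = +0 — fails.
Rule(s) violated: ΔS, ΔL.

forbidden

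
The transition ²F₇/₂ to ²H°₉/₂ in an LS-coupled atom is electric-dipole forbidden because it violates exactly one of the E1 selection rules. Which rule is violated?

the ΔL = 0, ±1 rule

Parity must change: even → odd — ok.
ΔS = 0: S: 1/2 → 1/2 — ok.
ΔL = 0, ±1 (not L=0↔0): L: 3 → 5, ΔL = +2 — fails.
ΔJ = 0, ±1 (not J=0↔0): J: 7/2 → 9/2, ΔJ = +1 — ok.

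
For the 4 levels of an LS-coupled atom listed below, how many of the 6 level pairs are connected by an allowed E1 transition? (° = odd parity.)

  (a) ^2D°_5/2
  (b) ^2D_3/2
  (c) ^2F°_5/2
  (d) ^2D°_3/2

3

(a)–(b): allowed.
(a)–(c): forbidden (parity).
(a)–(d): forbidden (parity).
(b)–(c): allowed.
(b)–(d): allowed.
(c)–(d): forbidden (parity).
Allowed pairs: 3 of 6.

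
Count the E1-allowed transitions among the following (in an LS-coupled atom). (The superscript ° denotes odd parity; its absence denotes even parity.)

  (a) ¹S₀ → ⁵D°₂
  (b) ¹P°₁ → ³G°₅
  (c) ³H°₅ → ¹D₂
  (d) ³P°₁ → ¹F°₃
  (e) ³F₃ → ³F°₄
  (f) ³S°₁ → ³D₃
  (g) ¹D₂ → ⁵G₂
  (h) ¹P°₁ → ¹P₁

(a) forbidden (ΔS, ΔL, ΔJ fail)
(b) forbidden (parity, ΔS, ΔL, ΔJ fail)
(c) forbidden (ΔS, ΔL, ΔJ fail)
(d) forbidden (parity, ΔS, ΔL, ΔJ fail)
(e) allowed
(f) forbidden (ΔL, ΔJ fail)
(g) forbidden (parity, ΔS, ΔL fail)
(h) allowed
Total allowed: 2 of 8.

2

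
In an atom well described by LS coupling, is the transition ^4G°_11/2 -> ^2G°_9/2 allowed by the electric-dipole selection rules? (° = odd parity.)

Parity must change: odd → odd — violated.
ΔS = 0: S: 3/2 → 1/2 — violated.
ΔL = 0, ±1 (not L=0↔0): L: 4 → 4, ΔL = +0 — satisfied.
ΔJ = 0, ±1 (not J=0↔0): J: 11/2 → 9/2, ΔJ = -1 — satisfied.
Rule(s) violated: parity, ΔS.

forbidden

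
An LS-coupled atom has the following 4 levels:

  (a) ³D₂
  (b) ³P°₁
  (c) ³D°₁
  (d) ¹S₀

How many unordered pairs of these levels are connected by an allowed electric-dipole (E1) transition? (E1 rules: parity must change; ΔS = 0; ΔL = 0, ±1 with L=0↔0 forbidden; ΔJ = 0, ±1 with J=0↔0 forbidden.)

2

(a)–(b): allowed.
(a)–(c): allowed.
(a)–(d): forbidden (parity, ΔS, ΔL, ΔJ).
(b)–(c): forbidden (parity).
(b)–(d): forbidden (ΔS).
(c)–(d): forbidden (ΔS, ΔL).
Allowed pairs: 2 of 6.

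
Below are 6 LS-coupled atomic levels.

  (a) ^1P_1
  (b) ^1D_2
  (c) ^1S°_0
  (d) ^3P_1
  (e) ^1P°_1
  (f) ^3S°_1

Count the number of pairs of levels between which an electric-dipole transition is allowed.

(a)–(b): forbidden (parity).
(a)–(c): allowed.
(a)–(d): forbidden (parity, ΔS).
(a)–(e): allowed.
(a)–(f): forbidden (ΔS).
(b)–(c): forbidden (ΔL, ΔJ).
(b)–(d): forbidden (parity, ΔS).
(b)–(e): allowed.
(b)–(f): forbidden (ΔS, ΔL).
(c)–(d): forbidden (ΔS).
(c)–(e): forbidden (parity).
(c)–(f): forbidden (parity, ΔS, ΔL).
(d)–(e): forbidden (ΔS).
(d)–(f): allowed.
(e)–(f): forbidden (parity, ΔS).
Allowed pairs: 4 of 15.

4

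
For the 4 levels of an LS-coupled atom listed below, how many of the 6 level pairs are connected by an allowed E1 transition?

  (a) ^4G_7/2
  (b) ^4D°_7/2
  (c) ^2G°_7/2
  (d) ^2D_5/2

0

(a)–(b): forbidden (ΔL).
(a)–(c): forbidden (ΔS).
(a)–(d): forbidden (parity, ΔS, ΔL).
(b)–(c): forbidden (parity, ΔS, ΔL).
(b)–(d): forbidden (ΔS).
(c)–(d): forbidden (ΔL).
Allowed pairs: 0 of 6.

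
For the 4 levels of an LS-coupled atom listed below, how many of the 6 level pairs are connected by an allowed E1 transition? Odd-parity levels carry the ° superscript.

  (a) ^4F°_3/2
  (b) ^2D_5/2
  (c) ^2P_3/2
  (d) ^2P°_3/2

2

(a)–(b): forbidden (ΔS).
(a)–(c): forbidden (ΔS, ΔL).
(a)–(d): forbidden (parity, ΔS, ΔL).
(b)–(c): forbidden (parity).
(b)–(d): allowed.
(c)–(d): allowed.
Allowed pairs: 2 of 6.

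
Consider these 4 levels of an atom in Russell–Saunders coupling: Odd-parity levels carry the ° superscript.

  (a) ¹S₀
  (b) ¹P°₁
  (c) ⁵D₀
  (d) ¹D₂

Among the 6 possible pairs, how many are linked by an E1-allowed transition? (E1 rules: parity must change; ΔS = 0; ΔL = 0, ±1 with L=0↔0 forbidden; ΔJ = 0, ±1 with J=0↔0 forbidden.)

(a)–(b): allowed.
(a)–(c): forbidden (parity, ΔS, ΔL, ΔJ).
(a)–(d): forbidden (parity, ΔL, ΔJ).
(b)–(c): forbidden (ΔS).
(b)–(d): allowed.
(c)–(d): forbidden (parity, ΔS, ΔJ).
Allowed pairs: 2 of 6.

2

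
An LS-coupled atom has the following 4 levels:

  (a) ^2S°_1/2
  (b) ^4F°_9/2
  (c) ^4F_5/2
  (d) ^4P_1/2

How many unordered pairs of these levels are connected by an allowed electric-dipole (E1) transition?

(a)–(b): forbidden (parity, ΔS, ΔL, ΔJ).
(a)–(c): forbidden (ΔS, ΔL, ΔJ).
(a)–(d): forbidden (ΔS).
(b)–(c): forbidden (ΔJ).
(b)–(d): forbidden (ΔL, ΔJ).
(c)–(d): forbidden (parity, ΔL, ΔJ).
Allowed pairs: 0 of 6.

0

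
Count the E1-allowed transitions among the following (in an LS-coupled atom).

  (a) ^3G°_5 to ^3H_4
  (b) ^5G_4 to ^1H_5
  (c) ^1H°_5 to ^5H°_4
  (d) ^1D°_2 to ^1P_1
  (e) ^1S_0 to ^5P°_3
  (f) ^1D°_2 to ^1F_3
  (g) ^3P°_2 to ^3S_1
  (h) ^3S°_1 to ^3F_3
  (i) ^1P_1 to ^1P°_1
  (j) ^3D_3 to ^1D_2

(a) allowed
(b) forbidden (parity, ΔS fail)
(c) forbidden (parity, ΔS fail)
(d) allowed
(e) forbidden (ΔS, ΔJ fail)
(f) allowed
(g) allowed
(h) forbidden (ΔL, ΔJ fail)
(i) allowed
(j) forbidden (parity, ΔS fail)
Total allowed: 5 of 10.

5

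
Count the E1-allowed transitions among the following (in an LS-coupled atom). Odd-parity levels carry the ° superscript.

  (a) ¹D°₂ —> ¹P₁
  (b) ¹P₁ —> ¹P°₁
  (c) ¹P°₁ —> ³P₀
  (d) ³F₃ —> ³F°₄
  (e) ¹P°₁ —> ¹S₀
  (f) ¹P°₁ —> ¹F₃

(a) allowed
(b) allowed
(c) forbidden (ΔS fails)
(d) allowed
(e) allowed
(f) forbidden (ΔL, ΔJ fail)
Total allowed: 4 of 6.

4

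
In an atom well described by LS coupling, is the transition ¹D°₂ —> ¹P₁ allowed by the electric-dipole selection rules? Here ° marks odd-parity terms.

allowed

Reading off the term symbols: S 0→0, L 2→1, J 2→1, parity odd→even.
Parity must change: odd → even — ok.
ΔS = 0: S: 0 → 0 — ok.
ΔL = 0, ±1 (not L=0↔0): L: 2 → 1, ΔL = -1 — ok.
ΔJ = 0, ±1 (not J=0↔0): J: 2 → 1, ΔJ = -1 — ok.
All four E1 rules are satisfied.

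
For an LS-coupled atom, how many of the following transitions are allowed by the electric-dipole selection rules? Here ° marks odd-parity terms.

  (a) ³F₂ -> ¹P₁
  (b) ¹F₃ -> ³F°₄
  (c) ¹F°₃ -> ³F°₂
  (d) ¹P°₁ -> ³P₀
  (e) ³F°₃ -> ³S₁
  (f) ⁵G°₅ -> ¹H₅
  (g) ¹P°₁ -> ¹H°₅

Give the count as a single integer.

0

(a) forbidden (parity, ΔS, ΔL fail)
(b) forbidden (ΔS fails)
(c) forbidden (parity, ΔS fail)
(d) forbidden (ΔS fails)
(e) forbidden (ΔL, ΔJ fail)
(f) forbidden (ΔS fails)
(g) forbidden (parity, ΔL, ΔJ fail)
Total allowed: 0 of 7.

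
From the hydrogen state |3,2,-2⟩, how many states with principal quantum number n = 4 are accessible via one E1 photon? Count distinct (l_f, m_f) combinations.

E1 requires Δl = ±1, so l_f ∈ {1, 3}; with 0 ≤ l_f ≤ n_f−1 = 3, the allowed l_f values are {1, 3}.
For l_f = 1: m_f ∈ {m_i−1, m_i, m_i+1} ∩ [−1, 1] = {-1} → 1 state.
For l_f = 3: m_f ∈ {m_i−1, m_i, m_i+1} ∩ [−3, 3] = {-3, -2, -1} → 3 states.
Total: 4.

4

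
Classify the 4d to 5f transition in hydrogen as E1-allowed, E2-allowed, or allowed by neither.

E1

Δl = 3 − 2 = +1; l_i + l_f = 5.
E1 (Δl = ±1): satisfied.
E2 (Δl = 0,±2, l_i+l_f ≥ 2): not satisfied.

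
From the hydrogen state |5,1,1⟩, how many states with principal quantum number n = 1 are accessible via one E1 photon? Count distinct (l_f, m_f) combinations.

1

E1 requires Δl = ±1, so l_f ∈ {0, 2}; with 0 ≤ l_f ≤ n_f−1 = 0, the allowed l_f values are {0}.
For l_f = 0: m_f ∈ {m_i−1, m_i, m_i+1} ∩ [−0, 0] = {0} → 1 state.
Total: 1.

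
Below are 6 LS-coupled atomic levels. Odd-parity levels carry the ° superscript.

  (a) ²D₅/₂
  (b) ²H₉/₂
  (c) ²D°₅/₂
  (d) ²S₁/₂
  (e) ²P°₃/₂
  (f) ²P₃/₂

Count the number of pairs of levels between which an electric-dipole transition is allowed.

(a)–(b): forbidden (parity, ΔL, ΔJ).
(a)–(c): allowed.
(a)–(d): forbidden (parity, ΔL, ΔJ).
(a)–(e): allowed.
(a)–(f): forbidden (parity).
(b)–(c): forbidden (ΔL, ΔJ).
(b)–(d): forbidden (parity, ΔL, ΔJ).
(b)–(e): forbidden (ΔL, ΔJ).
(b)–(f): forbidden (parity, ΔL, ΔJ).
(c)–(d): forbidden (ΔL, ΔJ).
(c)–(e): forbidden (parity).
(c)–(f): allowed.
(d)–(e): allowed.
(d)–(f): forbidden (parity).
(e)–(f): allowed.
Allowed pairs: 5 of 15.

5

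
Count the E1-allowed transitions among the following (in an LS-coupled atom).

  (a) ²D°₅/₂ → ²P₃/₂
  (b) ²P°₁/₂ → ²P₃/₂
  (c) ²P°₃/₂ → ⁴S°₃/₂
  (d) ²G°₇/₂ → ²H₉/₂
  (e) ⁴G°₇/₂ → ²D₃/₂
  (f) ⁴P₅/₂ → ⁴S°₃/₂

(a) allowed
(b) allowed
(c) forbidden (parity, ΔS fail)
(d) allowed
(e) forbidden (ΔS, ΔL, ΔJ fail)
(f) allowed
Total allowed: 4 of 6.

4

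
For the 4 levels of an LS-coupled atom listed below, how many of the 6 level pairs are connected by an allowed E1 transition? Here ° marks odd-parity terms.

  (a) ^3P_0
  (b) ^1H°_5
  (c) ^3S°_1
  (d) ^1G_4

(a)–(b): forbidden (ΔS, ΔL, ΔJ).
(a)–(c): allowed.
(a)–(d): forbidden (parity, ΔS, ΔL, ΔJ).
(b)–(c): forbidden (parity, ΔS, ΔL, ΔJ).
(b)–(d): allowed.
(c)–(d): forbidden (ΔS, ΔL, ΔJ).
Allowed pairs: 2 of 6.

2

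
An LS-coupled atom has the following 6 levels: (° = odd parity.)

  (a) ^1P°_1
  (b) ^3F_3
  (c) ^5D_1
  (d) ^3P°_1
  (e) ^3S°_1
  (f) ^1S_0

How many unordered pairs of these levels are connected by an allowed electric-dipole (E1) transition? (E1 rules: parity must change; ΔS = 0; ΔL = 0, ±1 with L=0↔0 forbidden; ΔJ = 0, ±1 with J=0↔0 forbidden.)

1

(a)–(b): forbidden (ΔS, ΔL, ΔJ).
(a)–(c): forbidden (ΔS).
(a)–(d): forbidden (parity, ΔS).
(a)–(e): forbidden (parity, ΔS).
(a)–(f): allowed.
(b)–(c): forbidden (parity, ΔS, ΔJ).
(b)–(d): forbidden (ΔL, ΔJ).
(b)–(e): forbidden (ΔL, ΔJ).
(b)–(f): forbidden (parity, ΔS, ΔL, ΔJ).
(c)–(d): forbidden (ΔS).
(c)–(e): forbidden (ΔS, ΔL).
(c)–(f): forbidden (parity, ΔS, ΔL).
(d)–(e): forbidden (parity).
(d)–(f): forbidden (ΔS).
(e)–(f): forbidden (ΔS, ΔL).
Allowed pairs: 1 of 15.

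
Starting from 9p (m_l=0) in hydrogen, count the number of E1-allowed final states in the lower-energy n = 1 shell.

E1 requires Δl = ±1, so l_f ∈ {0, 2}; with 0 ≤ l_f ≤ n_f−1 = 0, the allowed l_f values are {0}.
For l_f = 0: m_f ∈ {m_i−1, m_i, m_i+1} ∩ [−0, 0] = {0} → 1 state.
Total: 1.

1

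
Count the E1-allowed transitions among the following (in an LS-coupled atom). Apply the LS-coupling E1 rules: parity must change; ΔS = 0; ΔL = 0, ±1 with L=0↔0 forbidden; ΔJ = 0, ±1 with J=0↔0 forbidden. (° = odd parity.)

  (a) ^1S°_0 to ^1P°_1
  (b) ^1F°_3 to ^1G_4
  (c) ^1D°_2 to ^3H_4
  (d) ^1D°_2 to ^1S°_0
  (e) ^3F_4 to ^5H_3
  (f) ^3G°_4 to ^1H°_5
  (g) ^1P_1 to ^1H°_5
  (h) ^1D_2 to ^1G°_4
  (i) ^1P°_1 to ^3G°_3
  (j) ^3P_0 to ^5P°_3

1

(a) forbidden (parity fails)
(b) allowed
(c) forbidden (ΔS, ΔL, ΔJ fail)
(d) forbidden (parity, ΔL, ΔJ fail)
(e) forbidden (parity, ΔS, ΔL fail)
(f) forbidden (parity, ΔS fail)
(g) forbidden (ΔL, ΔJ fail)
(h) forbidden (ΔL, ΔJ fail)
(i) forbidden (parity, ΔS, ΔL, ΔJ fail)
(j) forbidden (ΔS, ΔJ fail)
Total allowed: 1 of 10.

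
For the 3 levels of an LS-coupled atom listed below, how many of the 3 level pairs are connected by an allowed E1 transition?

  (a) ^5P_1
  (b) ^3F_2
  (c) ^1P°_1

0

(a)–(b): forbidden (parity, ΔS, ΔL).
(a)–(c): forbidden (ΔS).
(b)–(c): forbidden (ΔS, ΔL).
Allowed pairs: 0 of 3.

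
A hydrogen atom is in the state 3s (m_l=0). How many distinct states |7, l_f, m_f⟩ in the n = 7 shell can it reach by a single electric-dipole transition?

3

E1 requires Δl = ±1, so l_f ∈ {-1, 1}; with 0 ≤ l_f ≤ n_f−1 = 6, the allowed l_f values are {1}.
For l_f = 1: m_f ∈ {m_i−1, m_i, m_i+1} ∩ [−1, 1] = {-1, 0, 1} → 3 states.
Total: 3.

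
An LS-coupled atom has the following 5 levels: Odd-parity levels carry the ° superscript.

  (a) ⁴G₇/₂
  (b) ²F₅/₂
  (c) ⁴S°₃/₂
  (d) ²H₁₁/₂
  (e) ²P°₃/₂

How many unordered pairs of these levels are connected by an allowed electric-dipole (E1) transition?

(a)–(b): forbidden (parity, ΔS).
(a)–(c): forbidden (ΔL, ΔJ).
(a)–(d): forbidden (parity, ΔS, ΔJ).
(a)–(e): forbidden (ΔS, ΔL, ΔJ).
(b)–(c): forbidden (ΔS, ΔL).
(b)–(d): forbidden (parity, ΔL, ΔJ).
(b)–(e): forbidden (ΔL).
(c)–(d): forbidden (ΔS, ΔL, ΔJ).
(c)–(e): forbidden (parity, ΔS).
(d)–(e): forbidden (ΔL, ΔJ).
Allowed pairs: 0 of 10.

0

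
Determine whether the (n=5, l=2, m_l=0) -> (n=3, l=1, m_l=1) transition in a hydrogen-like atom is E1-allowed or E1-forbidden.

l: 2 → 1 (Δl = -1). Δl = ±1 ✓.
Δm_l = 1 − (0) = +1. E1 requires Δm_l = 0, ±1: ✓.
All E1 selection rules are satisfied.

allowed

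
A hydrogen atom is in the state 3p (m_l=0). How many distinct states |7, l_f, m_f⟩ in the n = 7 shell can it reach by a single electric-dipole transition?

E1 requires Δl = ±1, so l_f ∈ {0, 2}; with 0 ≤ l_f ≤ n_f−1 = 6, the allowed l_f values are {0, 2}.
For l_f = 0: m_f ∈ {m_i−1, m_i, m_i+1} ∩ [−0, 0] = {0} → 1 state.
For l_f = 2: m_f ∈ {m_i−1, m_i, m_i+1} ∩ [−2, 2] = {-1, 0, 1} → 3 states.
Total: 4.

4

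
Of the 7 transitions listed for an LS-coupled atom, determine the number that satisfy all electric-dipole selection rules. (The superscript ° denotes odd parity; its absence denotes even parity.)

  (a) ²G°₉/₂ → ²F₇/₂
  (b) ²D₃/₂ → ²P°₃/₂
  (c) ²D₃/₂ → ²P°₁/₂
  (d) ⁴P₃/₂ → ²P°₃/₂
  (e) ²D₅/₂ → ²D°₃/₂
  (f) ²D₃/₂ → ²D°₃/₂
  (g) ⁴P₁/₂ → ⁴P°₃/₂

6

(a) allowed
(b) allowed
(c) allowed
(d) forbidden (ΔS fails)
(e) allowed
(f) allowed
(g) allowed
Total allowed: 6 of 7.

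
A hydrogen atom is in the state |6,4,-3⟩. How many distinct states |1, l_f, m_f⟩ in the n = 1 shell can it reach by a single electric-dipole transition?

0

E1 requires l_f ∈ {3, 5}, but neither lies in [0, 0], so no final state is reachable.
Total: 0.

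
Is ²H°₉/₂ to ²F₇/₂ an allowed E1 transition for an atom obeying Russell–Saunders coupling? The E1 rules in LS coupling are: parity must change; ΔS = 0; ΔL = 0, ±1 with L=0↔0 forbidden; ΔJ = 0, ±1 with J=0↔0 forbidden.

Reading off the term symbols: S 1/2→1/2, L 5→3, J 9/2→7/2, parity odd→even.
Parity must change: odd → even — ok.
ΔS = 0: S: 1/2 → 1/2 — ok.
ΔL = 0, ±1 (not L=0↔0): L: 5 → 3, ΔL = -2 — fails.
ΔJ = 0, ±1 (not J=0↔0): J: 9/2 → 7/2, ΔJ = -1 — ok.
Rule(s) violated: ΔL.

forbidden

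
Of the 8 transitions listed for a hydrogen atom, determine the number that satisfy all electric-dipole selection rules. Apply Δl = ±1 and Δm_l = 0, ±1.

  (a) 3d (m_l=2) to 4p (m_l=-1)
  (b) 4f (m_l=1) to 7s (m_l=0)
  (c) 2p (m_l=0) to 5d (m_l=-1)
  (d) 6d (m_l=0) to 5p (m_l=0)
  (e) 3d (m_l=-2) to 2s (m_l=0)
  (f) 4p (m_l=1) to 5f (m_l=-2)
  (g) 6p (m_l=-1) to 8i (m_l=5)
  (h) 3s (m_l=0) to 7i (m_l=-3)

(a) forbidden — Δm_l = -3 (E1 requires Δm_l = 0, ±1)
(b) forbidden — Δl = -3 (E1 requires Δl = ±1)
(c) allowed
(d) allowed
(e) forbidden — Δl = -2 (E1 requires Δl = ±1); Δm_l = +2 (E1 requires Δm_l = 0, ±1)
(f) forbidden — Δl = +2 (E1 requires Δl = ±1); Δm_l = -3 (E1 requires Δm_l = 0, ±1)
(g) forbidden — Δl = +5 (E1 requires Δl = ±1); Δm_l = +6 (E1 requires Δm_l = 0, ±1)
(h) forbidden — Δl = +6 (E1 requires Δl = ±1); Δm_l = -3 (E1 requires Δm_l = 0, ±1)
Total allowed: 2 of 8.

2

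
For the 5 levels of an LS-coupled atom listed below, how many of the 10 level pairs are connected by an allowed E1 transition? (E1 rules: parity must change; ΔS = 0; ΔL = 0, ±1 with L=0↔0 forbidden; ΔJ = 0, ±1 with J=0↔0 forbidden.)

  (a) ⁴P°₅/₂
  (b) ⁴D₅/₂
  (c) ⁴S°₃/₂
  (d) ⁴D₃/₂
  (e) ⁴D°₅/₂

(a)–(b): allowed.
(a)–(c): forbidden (parity).
(a)–(d): allowed.
(a)–(e): forbidden (parity).
(b)–(c): forbidden (ΔL).
(b)–(d): forbidden (parity).
(b)–(e): allowed.
(c)–(d): forbidden (ΔL).
(c)–(e): forbidden (parity, ΔL).
(d)–(e): allowed.
Allowed pairs: 4 of 10.

4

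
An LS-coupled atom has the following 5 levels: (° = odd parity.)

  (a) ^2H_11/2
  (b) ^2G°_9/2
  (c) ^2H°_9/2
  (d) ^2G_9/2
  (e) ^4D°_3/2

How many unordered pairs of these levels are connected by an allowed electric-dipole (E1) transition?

(a)–(b): allowed.
(a)–(c): allowed.
(a)–(d): forbidden (parity).
(a)–(e): forbidden (ΔS, ΔL, ΔJ).
(b)–(c): forbidden (parity).
(b)–(d): allowed.
(b)–(e): forbidden (parity, ΔS, ΔL, ΔJ).
(c)–(d): allowed.
(c)–(e): forbidden (parity, ΔS, ΔL, ΔJ).
(d)–(e): forbidden (ΔS, ΔL, ΔJ).
Allowed pairs: 4 of 10.

4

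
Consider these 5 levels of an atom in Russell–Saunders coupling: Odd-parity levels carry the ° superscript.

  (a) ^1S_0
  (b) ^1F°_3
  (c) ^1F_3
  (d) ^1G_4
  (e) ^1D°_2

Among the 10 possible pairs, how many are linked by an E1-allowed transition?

(a)–(b): forbidden (ΔL, ΔJ).
(a)–(c): forbidden (parity, ΔL, ΔJ).
(a)–(d): forbidden (parity, ΔL, ΔJ).
(a)–(e): forbidden (ΔL, ΔJ).
(b)–(c): allowed.
(b)–(d): allowed.
(b)–(e): forbidden (parity).
(c)–(d): forbidden (parity).
(c)–(e): allowed.
(d)–(e): forbidden (ΔL, ΔJ).
Allowed pairs: 3 of 10.

3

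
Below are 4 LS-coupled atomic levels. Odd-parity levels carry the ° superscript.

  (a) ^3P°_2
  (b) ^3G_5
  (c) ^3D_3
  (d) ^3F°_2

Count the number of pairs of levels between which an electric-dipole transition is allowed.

(a)–(b): forbidden (ΔL, ΔJ).
(a)–(c): allowed.
(a)–(d): forbidden (parity, ΔL).
(b)–(c): forbidden (parity, ΔL, ΔJ).
(b)–(d): forbidden (ΔJ).
(c)–(d): allowed.
Allowed pairs: 2 of 6.

2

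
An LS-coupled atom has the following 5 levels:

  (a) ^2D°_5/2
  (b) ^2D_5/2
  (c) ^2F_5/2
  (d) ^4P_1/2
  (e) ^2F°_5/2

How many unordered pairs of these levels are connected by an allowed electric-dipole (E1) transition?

(a)–(b): allowed.
(a)–(c): allowed.
(a)–(d): forbidden (ΔS, ΔJ).
(a)–(e): forbidden (parity).
(b)–(c): forbidden (parity).
(b)–(d): forbidden (parity, ΔS, ΔJ).
(b)–(e): allowed.
(c)–(d): forbidden (parity, ΔS, ΔL, ΔJ).
(c)–(e): allowed.
(d)–(e): forbidden (ΔS, ΔL, ΔJ).
Allowed pairs: 4 of 10.

4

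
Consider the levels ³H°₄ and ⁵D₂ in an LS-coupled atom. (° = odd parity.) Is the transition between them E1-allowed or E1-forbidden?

forbidden

Reading off the term symbols: S 1→2, L 5→2, J 4→2, parity odd→even.
Parity must change: odd → even — ok.
ΔS = 0: S: 1 → 2 — fails.
ΔL = 0, ±1 (not L=0↔0): L: 5 → 2, ΔL = -3 — fails.
ΔJ = 0, ±1 (not J=0↔0): J: 4 → 2, ΔJ = -2 — fails.
Rule(s) violated: ΔS, ΔL, ΔJ.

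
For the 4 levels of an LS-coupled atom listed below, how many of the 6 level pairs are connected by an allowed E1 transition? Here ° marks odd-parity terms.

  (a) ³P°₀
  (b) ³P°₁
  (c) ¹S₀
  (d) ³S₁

(a)–(b): forbidden (parity).
(a)–(c): forbidden (ΔS, ΔJ).
(a)–(d): allowed.
(b)–(c): forbidden (ΔS).
(b)–(d): allowed.
(c)–(d): forbidden (parity, ΔS, ΔL).
Allowed pairs: 2 of 6.

2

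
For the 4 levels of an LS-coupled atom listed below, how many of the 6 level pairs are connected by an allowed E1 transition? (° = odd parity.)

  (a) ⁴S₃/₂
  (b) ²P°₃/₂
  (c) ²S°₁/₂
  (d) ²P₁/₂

(a)–(b): forbidden (ΔS).
(a)–(c): forbidden (ΔS, ΔL).
(a)–(d): forbidden (parity, ΔS).
(b)–(c): forbidden (parity).
(b)–(d): allowed.
(c)–(d): allowed.
Allowed pairs: 2 of 6.

2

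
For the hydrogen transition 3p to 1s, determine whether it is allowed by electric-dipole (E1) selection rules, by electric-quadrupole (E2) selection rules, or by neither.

E1

Δl = 0 − 1 = -1; l_i + l_f = 1.
E1 (Δl = ±1): satisfied.
E2 (Δl = 0,±2, l_i+l_f ≥ 2): not satisfied.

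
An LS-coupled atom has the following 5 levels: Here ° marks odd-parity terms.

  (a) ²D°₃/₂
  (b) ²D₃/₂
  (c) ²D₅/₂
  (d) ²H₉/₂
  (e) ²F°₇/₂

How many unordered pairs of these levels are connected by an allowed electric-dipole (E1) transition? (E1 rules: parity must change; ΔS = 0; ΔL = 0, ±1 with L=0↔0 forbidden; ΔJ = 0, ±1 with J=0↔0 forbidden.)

(a)–(b): allowed.
(a)–(c): allowed.
(a)–(d): forbidden (ΔL, ΔJ).
(a)–(e): forbidden (parity, ΔJ).
(b)–(c): forbidden (parity).
(b)–(d): forbidden (parity, ΔL, ΔJ).
(b)–(e): forbidden (ΔJ).
(c)–(d): forbidden (parity, ΔL, ΔJ).
(c)–(e): allowed.
(d)–(e): forbidden (ΔL).
Allowed pairs: 3 of 10.

3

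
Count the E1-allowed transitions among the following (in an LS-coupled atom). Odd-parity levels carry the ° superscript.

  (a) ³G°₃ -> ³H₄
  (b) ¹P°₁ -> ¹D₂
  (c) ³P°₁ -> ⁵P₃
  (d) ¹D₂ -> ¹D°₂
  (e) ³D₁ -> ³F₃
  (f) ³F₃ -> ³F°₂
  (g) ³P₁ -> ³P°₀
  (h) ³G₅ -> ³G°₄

6

(a) allowed
(b) allowed
(c) forbidden (ΔS, ΔJ fail)
(d) allowed
(e) forbidden (parity, ΔJ fail)
(f) allowed
(g) allowed
(h) allowed
Total allowed: 6 of 8.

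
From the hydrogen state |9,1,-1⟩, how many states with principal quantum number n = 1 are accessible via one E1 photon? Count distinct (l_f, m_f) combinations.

E1 requires Δl = ±1, so l_f ∈ {0, 2}; with 0 ≤ l_f ≤ n_f−1 = 0, the allowed l_f values are {0}.
For l_f = 0: m_f ∈ {m_i−1, m_i, m_i+1} ∩ [−0, 0] = {0} → 1 state.
Total: 1.

1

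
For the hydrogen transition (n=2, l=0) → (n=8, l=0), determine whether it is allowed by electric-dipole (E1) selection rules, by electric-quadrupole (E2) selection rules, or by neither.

neither

Δl = 0 − 0 = +0; l_i + l_f = 0.
E1 (Δl = ±1): not satisfied.
E2 (Δl = 0,±2, l_i+l_f ≥ 2): not satisfied.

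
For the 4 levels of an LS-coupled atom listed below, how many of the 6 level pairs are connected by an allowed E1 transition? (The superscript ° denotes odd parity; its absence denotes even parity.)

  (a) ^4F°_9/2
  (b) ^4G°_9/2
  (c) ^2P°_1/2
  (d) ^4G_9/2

(a)–(b): forbidden (parity).
(a)–(c): forbidden (parity, ΔS, ΔL, ΔJ).
(a)–(d): allowed.
(b)–(c): forbidden (parity, ΔS, ΔL, ΔJ).
(b)–(d): allowed.
(c)–(d): forbidden (ΔS, ΔL, ΔJ).
Allowed pairs: 2 of 6.

2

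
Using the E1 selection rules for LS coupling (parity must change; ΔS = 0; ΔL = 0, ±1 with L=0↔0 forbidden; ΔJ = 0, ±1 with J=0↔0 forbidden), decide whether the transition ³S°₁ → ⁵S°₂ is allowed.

Parity must change: odd → odd — fails.
ΔS = 0: S: 1 → 2 — fails.
ΔL = 0, ±1 (not L=0↔0): L: 0 → 0, ΔL = +0 — fails.
ΔJ = 0, ±1 (not J=0↔0): J: 1 → 2, ΔJ = +1 — ok.
Rule(s) violated: parity, ΔS, ΔL.

forbidden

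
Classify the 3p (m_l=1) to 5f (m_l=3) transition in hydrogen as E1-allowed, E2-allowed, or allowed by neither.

Δl = 3 − 1 = +2; l_i + l_f = 4.
Δm_l = +2.
E1 (Δl = ±1, |Δm_l| ≤ 1): not satisfied.
E2 (Δl = 0,±2, l_i+l_f ≥ 2, |Δm_l| ≤ 2): satisfied.

E2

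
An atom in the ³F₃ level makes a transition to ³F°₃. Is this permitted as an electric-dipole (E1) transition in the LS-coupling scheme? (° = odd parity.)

allowed

Parity must change: even → odd — ok.
ΔS = 0: S: 1 → 1 — ok.
ΔL = 0, ±1 (not L=0↔0): L: 3 → 3, ΔL = +0 — ok.
ΔJ = 0, ±1 (not J=0↔0): J: 3 → 3, ΔJ = +0 — ok.
All four E1 rules are satisfied.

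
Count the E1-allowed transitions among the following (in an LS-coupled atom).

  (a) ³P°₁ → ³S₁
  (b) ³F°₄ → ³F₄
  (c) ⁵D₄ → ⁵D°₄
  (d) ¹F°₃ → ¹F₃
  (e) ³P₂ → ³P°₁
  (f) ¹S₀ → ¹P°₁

6

(a) allowed
(b) allowed
(c) allowed
(d) allowed
(e) allowed
(f) allowed
Total allowed: 6 of 6.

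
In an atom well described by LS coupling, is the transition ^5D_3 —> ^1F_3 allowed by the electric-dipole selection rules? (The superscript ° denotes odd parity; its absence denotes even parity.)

Parity must change: even → even — fails.
ΔS = 0: S: 2 → 0 — fails.
ΔL = 0, ±1 (not L=0↔0): L: 2 → 3, ΔL = +1 — ok.
ΔJ = 0, ±1 (not J=0↔0): J: 3 → 3, ΔJ = +0 — ok.
Rule(s) violated: parity, ΔS.

forbidden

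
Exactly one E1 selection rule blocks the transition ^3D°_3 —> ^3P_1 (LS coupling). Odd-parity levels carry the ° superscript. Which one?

Initial level: S=1, L=2, J=3, parity odd. Final level: S=1, L=1, J=1, parity even.
ΔS = 0: S: 1 → 1 — satisfied.
ΔJ = 0, ±1 (not J=0↔0): J: 3 → 1, ΔJ = -2 — violated.
Parity must change: odd → even — satisfied.
ΔL = 0, ±1 (not L=0↔0): L: 2 → 1, ΔL = -1 — satisfied.

the ΔJ = 0, ±1 rule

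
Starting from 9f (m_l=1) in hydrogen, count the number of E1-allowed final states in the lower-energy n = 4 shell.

3

E1 requires Δl = ±1, so l_f ∈ {2, 4}; with 0 ≤ l_f ≤ n_f−1 = 3, the allowed l_f values are {2}.
For l_f = 2: m_f ∈ {m_i−1, m_i, m_i+1} ∩ [−2, 2] = {0, 1, 2} → 3 states.
Total: 3.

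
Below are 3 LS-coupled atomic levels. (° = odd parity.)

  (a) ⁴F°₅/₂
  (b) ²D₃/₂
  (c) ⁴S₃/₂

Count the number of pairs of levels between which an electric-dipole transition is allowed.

(a)–(b): forbidden (ΔS).
(a)–(c): forbidden (ΔL).
(b)–(c): forbidden (parity, ΔS, ΔL).
Allowed pairs: 0 of 3.

0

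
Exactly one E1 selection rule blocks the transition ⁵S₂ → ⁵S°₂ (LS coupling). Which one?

the L=0 ↔ L=0 exclusion

Initial level: S=2, L=0, J=2, parity even. Final level: S=2, L=0, J=2, parity odd.
ΔJ = 0, ±1 (not J=0↔0): J: 2 → 2, ΔJ = +0 — ok.
ΔS = 0: S: 2 → 2 — ok.
Parity must change: even → odd — ok.
ΔL = 0, ±1 (not L=0↔0): L: 0 → 0, ΔL = +0 — fails.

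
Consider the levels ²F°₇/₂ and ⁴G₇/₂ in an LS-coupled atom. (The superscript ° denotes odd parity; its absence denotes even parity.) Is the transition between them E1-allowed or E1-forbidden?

Parity must change: odd → even — ok.
ΔS = 0: S: 1/2 → 3/2 — fails.
ΔL = 0, ±1 (not L=0↔0): L: 3 → 4, ΔL = +1 — ok.
ΔJ = 0, ±1 (not J=0↔0): J: 7/2 → 7/2, ΔJ = +0 — ok.
Rule(s) violated: ΔS.

forbidden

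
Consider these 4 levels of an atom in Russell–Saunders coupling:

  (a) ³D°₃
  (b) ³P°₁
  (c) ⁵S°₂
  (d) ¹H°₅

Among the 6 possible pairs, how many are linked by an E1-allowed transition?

(a)–(b): forbidden (parity, ΔJ).
(a)–(c): forbidden (parity, ΔS, ΔL).
(a)–(d): forbidden (parity, ΔS, ΔL, ΔJ).
(b)–(c): forbidden (parity, ΔS).
(b)–(d): forbidden (parity, ΔS, ΔL, ΔJ).
(c)–(d): forbidden (parity, ΔS, ΔL, ΔJ).
Allowed pairs: 0 of 6.

0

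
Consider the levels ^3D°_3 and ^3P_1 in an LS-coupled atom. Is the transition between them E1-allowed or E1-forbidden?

Reading off the term symbols: S 1→1, L 2→1, J 3→1, parity odd→even.
Parity must change: odd → even — passes.
ΔS = 0: S: 1 → 1 — passes.
ΔL = 0, ±1 (not L=0↔0): L: 2 → 1, ΔL = -1 — passes.
ΔJ = 0, ±1 (not J=0↔0): J: 3 → 1, ΔJ = -2 — fails.
Rule(s) violated: ΔJ.

forbidden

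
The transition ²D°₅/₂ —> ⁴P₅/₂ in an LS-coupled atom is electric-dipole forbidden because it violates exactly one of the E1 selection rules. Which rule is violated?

the ΔS = 0 rule

Parity must change: odd → even — satisfied.
ΔS = 0: S: 1/2 → 3/2 — violated.
ΔL = 0, ±1 (not L=0↔0): L: 2 → 1, ΔL = -1 — satisfied.
ΔJ = 0, ±1 (not J=0↔0): J: 5/2 → 5/2, ΔJ = +0 — satisfied.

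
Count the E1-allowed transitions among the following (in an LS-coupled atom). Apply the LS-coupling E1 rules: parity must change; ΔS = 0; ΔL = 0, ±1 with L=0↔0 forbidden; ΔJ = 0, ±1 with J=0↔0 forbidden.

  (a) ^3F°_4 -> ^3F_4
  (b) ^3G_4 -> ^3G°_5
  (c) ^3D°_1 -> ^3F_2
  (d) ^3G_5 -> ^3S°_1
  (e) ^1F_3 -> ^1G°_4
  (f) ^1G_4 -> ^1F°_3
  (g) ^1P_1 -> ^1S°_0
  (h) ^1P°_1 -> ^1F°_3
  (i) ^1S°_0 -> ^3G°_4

(a) allowed
(b) allowed
(c) allowed
(d) forbidden (ΔL, ΔJ fail)
(e) allowed
(f) allowed
(g) allowed
(h) forbidden (parity, ΔL, ΔJ fail)
(i) forbidden (parity, ΔS, ΔL, ΔJ fail)
Total allowed: 6 of 9.

6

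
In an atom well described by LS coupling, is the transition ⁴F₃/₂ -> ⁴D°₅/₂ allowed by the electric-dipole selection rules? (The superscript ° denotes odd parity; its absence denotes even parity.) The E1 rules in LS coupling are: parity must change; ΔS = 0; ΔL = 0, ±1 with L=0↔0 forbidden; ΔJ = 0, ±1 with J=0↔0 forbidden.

allowed

Parity must change: even → odd — ok.
ΔS = 0: S: 3/2 → 3/2 — ok.
ΔL = 0, ±1 (not L=0↔0): L: 3 → 2, ΔL = -1 — ok.
ΔJ = 0, ±1 (not J=0↔0): J: 3/2 → 5/2, ΔJ = +1 — ok.
All four E1 rules are satisfied.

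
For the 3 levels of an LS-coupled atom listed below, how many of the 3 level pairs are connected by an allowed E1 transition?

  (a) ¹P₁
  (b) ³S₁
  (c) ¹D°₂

1

(a)–(b): forbidden (parity, ΔS).
(a)–(c): allowed.
(b)–(c): forbidden (ΔS, ΔL).
Allowed pairs: 1 of 3.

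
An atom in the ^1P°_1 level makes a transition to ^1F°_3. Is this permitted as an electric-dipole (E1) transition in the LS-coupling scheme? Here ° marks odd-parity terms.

Reading off the term symbols: S 0→0, L 1→3, J 1→3, parity odd→odd.
Parity must change: odd → odd — ✗.
ΔS = 0: S: 0 → 0 — ✓.
ΔL = 0, ±1 (not L=0↔0): L: 1 → 3, ΔL = +2 — ✗.
ΔJ = 0, ±1 (not J=0↔0): J: 1 → 3, ΔJ = +2 — ✗.
Rule(s) violated: parity, ΔL, ΔJ.

forbidden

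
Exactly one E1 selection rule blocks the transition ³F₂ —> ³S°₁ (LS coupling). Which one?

Parity must change: even → odd — passes.
ΔS = 0: S: 1 → 1 — passes.
ΔL = 0, ±1 (not L=0↔0): L: 3 → 0, ΔL = -3 — fails.
ΔJ = 0, ±1 (not J=0↔0): J: 2 → 1, ΔJ = -1 — passes.

the ΔL = 0, ±1 rule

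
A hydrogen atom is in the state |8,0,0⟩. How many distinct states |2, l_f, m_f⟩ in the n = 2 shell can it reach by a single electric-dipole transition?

E1 requires Δl = ±1, so l_f ∈ {-1, 1}; with 0 ≤ l_f ≤ n_f−1 = 1, the allowed l_f values are {1}.
For l_f = 1: m_f ∈ {m_i−1, m_i, m_i+1} ∩ [−1, 1] = {-1, 0, 1} → 3 states.
Total: 3.

3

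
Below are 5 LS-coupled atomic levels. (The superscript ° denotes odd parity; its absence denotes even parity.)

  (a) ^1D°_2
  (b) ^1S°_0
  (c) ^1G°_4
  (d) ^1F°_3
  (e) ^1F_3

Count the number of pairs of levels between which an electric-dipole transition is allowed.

3

(a)–(b): forbidden (parity, ΔL, ΔJ).
(a)–(c): forbidden (parity, ΔL, ΔJ).
(a)–(d): forbidden (parity).
(a)–(e): allowed.
(b)–(c): forbidden (parity, ΔL, ΔJ).
(b)–(d): forbidden (parity, ΔL, ΔJ).
(b)–(e): forbidden (ΔL, ΔJ).
(c)–(d): forbidden (parity).
(c)–(e): allowed.
(d)–(e): allowed.
Allowed pairs: 3 of 10.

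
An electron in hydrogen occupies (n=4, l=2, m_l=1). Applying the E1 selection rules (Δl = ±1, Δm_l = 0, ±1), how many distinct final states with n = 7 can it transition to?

E1 requires Δl = ±1, so l_f ∈ {1, 3}; with 0 ≤ l_f ≤ n_f−1 = 6, the allowed l_f values are {1, 3}.
For l_f = 1: m_f ∈ {m_i−1, m_i, m_i+1} ∩ [−1, 1] = {0, 1} → 2 states.
For l_f = 3: m_f ∈ {m_i−1, m_i, m_i+1} ∩ [−3, 3] = {0, 1, 2} → 3 states.
Total: 5.

5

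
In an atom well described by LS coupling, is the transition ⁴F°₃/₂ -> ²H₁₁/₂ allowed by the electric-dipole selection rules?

Parity must change: odd → even — passes.
ΔS = 0: S: 3/2 → 1/2 — fails.
ΔJ = 0, ±1 (not J=0↔0): J: 3/2 → 11/2, ΔJ = +4 — fails.
ΔL = 0, ±1 (not L=0↔0): L: 3 → 5, ΔL = +2 — fails.
Rule(s) violated: ΔS, ΔL, ΔJ.

forbidden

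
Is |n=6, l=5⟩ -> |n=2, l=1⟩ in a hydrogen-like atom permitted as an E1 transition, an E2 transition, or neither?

Δl = 1 − 5 = -4; l_i + l_f = 6.
E1 (Δl = ±1): not satisfied.
E2 (Δl = 0,±2, l_i+l_f ≥ 2): not satisfied.

neither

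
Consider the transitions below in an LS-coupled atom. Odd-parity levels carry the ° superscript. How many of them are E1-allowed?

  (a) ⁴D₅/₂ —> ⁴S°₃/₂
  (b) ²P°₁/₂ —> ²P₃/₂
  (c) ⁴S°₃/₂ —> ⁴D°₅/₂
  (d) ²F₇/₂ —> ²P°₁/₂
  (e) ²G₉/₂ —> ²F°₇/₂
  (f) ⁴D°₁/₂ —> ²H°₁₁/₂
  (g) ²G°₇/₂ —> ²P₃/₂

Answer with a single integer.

(a) forbidden (ΔL fails)
(b) allowed
(c) forbidden (parity, ΔL fail)
(d) forbidden (ΔL, ΔJ fail)
(e) allowed
(f) forbidden (parity, ΔS, ΔL, ΔJ fail)
(g) forbidden (ΔL, ΔJ fail)
Total allowed: 2 of 7.

2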